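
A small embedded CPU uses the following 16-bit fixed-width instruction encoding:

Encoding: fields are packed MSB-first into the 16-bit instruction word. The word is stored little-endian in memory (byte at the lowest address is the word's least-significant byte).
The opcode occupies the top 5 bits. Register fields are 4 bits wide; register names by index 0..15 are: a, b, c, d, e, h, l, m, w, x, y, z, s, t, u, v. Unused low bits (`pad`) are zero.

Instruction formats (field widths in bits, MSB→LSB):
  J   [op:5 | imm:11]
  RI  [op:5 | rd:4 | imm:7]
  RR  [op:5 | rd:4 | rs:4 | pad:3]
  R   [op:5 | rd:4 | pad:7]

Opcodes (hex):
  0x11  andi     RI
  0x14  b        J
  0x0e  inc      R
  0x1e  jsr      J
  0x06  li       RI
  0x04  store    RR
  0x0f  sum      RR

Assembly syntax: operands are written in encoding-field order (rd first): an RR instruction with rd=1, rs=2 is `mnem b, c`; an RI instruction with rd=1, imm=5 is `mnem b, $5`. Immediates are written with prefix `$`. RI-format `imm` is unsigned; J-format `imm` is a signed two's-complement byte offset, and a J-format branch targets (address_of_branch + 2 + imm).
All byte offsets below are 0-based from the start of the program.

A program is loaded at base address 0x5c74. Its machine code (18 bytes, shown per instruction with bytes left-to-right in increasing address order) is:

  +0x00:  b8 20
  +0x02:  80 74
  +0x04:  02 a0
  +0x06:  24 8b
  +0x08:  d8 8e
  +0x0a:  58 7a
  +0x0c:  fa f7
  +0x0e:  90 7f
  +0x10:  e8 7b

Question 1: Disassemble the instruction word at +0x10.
sum m, t

off 0x10: read e8 7b as little → 0x7be8
  opcode bits[15:11]=0xf: sum/RR
  rd@[10:7]=0x7 ⇒ m
  rs@[6:3]=0xd ⇒ t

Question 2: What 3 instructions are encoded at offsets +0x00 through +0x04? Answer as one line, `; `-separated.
+0x00: b8 20 ⇒ word 0x20b8 (little)
  top 5b → 0x4 → store [RR]
  [10:7] rd=1 = b
  [6:3] rs=7 = m
+0x02: 80 74 ⇒ word 0x7480 (little)
  top 5b → 0xe → inc [R]
  [10:7] rd=9 = x
+0x04: 02 a0 ⇒ word 0xa002 (little)
  top 5b → 0x14 → b [J]
  [10:0] imm=2 = $2

store b, m; inc x; b $2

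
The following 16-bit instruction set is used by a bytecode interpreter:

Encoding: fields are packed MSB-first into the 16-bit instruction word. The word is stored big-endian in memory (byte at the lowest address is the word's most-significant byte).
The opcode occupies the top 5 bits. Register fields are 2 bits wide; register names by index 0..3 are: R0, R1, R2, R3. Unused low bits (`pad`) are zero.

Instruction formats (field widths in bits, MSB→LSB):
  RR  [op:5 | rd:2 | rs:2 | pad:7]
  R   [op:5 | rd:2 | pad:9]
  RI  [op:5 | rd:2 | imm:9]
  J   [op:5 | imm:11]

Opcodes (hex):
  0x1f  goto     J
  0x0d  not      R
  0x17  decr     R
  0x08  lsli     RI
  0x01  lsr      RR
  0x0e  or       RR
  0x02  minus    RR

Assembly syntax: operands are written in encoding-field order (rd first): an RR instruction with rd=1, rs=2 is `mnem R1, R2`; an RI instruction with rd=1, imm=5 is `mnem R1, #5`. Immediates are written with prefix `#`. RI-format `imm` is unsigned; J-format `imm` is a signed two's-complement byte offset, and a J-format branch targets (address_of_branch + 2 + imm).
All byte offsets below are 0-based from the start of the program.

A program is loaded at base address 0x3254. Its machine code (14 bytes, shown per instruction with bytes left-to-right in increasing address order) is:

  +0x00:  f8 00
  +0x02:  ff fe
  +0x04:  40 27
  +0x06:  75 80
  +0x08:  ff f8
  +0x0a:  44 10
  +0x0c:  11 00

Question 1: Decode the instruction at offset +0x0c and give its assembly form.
minus R0, R2

@+0c  big-endian(11 00) = 0x1100
  top 5b → 0x2 → minus [RR]
  rd@[10:9]=0x0 ⇒ R0
  rs@[8:7]=0x2 ⇒ R2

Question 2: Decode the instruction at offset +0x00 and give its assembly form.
goto #0

+0x00: f8 00 ⇒ word 0xf800 (big)
  opcode bits[15:11]=0x1f: goto/J
  imm: (w>>0)&0x7ff=0x0 → #0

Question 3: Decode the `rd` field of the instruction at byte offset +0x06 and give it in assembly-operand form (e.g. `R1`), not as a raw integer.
R2

off 0x06: read 75 80 as big → 0x7580
  op=0x7580>>11=0xe ⇒ or (RR)
  rd: (w>>9)&0x3=0x2 → R2
  rs: (w>>7)&0x3=0x3 → R3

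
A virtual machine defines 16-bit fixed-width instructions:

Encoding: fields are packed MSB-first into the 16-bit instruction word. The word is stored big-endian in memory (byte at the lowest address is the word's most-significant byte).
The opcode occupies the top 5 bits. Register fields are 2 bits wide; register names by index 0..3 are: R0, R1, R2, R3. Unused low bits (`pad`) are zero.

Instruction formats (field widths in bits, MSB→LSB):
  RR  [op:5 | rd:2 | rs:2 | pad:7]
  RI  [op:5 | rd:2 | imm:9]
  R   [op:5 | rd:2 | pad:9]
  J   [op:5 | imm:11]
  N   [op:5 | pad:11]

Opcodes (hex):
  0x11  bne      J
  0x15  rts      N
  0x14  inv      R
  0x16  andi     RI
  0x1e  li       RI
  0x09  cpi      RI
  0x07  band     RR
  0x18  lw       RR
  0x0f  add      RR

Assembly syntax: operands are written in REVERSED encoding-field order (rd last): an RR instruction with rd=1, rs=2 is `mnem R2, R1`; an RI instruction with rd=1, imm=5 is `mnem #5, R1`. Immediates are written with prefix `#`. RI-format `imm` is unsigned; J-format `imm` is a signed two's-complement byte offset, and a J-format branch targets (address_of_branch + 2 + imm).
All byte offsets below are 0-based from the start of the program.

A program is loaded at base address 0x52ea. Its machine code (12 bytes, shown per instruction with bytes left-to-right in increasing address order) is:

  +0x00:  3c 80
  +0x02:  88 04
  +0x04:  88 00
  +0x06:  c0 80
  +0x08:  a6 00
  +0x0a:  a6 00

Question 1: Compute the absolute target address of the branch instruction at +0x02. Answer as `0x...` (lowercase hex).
off 0x02: read 88 04 as big → 0x8804
  opcode bits[15:11]=0x11: bne/J
  [10:0] imm=4 = #4
  target = base 0x52ea + off 0x02 + 2 + imm 4 = 0x52f2

0x52f2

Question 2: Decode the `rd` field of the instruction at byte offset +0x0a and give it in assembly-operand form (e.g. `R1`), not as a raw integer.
[0a] a6 00 → 0xa600
  top 5b → 0x14 → inv [R]
  rd@[10:9]=0x3 ⇒ R3

R3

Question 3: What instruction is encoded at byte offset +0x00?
band R1, R2

[00] 3c 80 → 0x3c80
  top 5b → 0x7 → band [RR]
  rd: (w>>9)&0x3=0x2 → R2
  rs: (w>>7)&0x3=0x1 → R1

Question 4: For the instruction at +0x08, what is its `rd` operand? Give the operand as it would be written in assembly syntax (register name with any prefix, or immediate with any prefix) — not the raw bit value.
[08] a6 00 → 0xa600
  top 5b → 0x14 → inv [R]
  [10:9] rd=3 = R3

R3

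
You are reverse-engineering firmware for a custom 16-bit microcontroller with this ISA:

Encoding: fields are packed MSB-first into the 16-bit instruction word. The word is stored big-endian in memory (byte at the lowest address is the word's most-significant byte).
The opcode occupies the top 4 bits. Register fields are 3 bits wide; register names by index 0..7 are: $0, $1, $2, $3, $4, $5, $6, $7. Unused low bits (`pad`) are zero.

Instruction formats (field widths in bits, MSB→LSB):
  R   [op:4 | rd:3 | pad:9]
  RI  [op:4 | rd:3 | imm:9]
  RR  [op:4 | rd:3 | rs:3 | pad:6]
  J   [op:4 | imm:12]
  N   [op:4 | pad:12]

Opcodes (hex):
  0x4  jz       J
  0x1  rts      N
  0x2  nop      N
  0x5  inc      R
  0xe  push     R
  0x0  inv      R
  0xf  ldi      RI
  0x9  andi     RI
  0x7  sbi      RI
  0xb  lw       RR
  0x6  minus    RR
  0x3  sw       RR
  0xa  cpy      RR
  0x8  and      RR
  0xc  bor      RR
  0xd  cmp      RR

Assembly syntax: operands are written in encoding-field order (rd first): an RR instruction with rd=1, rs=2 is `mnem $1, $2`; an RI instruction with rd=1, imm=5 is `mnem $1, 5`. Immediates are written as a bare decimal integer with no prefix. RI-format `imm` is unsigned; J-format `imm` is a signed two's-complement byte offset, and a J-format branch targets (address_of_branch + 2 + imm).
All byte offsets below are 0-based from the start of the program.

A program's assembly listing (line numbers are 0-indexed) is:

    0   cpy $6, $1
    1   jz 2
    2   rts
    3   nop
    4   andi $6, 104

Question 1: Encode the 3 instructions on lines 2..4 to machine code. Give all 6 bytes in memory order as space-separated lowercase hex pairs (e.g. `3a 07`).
10 00 20 00 9c 68

2. rts fields op=0x1:4|pad=0:12 → word 1000h → 10 00
3. nop fields op=0x2:4|pad=0:12 → word 2000h → 20 00
4. andi fields op=0x9:4|rd=6:3|imm=104:9 → word 9c68h → 9c 68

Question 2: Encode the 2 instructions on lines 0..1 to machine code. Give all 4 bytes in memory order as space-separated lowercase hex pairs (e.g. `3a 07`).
L0: cpy op=0xa:4|rd=6:3|rs=1:3|pad=0:6 ⇒ 0xac40 ⇒ big ac 40
L1: jz op=0x4:4|imm=2:12 ⇒ 0x4002 ⇒ big 40 02

ac 40 40 02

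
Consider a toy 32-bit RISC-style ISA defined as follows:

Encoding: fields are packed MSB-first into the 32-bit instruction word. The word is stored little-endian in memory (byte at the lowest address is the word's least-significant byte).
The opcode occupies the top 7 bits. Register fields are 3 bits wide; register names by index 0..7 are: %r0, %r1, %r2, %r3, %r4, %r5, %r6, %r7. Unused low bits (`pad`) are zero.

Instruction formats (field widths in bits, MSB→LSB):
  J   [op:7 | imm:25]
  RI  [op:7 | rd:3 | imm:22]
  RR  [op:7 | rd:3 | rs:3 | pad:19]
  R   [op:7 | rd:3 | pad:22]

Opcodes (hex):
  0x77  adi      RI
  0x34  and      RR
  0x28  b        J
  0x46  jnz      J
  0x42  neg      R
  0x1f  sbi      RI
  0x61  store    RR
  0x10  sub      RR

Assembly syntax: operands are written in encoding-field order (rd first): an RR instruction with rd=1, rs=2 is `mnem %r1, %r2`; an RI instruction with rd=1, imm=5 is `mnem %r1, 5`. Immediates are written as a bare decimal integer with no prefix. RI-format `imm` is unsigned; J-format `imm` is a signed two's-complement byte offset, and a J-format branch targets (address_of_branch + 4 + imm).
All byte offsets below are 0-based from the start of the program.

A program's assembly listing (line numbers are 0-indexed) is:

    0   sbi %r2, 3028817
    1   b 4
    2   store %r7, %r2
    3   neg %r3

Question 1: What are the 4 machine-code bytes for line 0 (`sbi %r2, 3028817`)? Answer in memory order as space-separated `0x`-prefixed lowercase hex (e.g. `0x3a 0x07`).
line 0 (sbi): pack op=0x1f:7|rd=2:3|imm=3028817:22 = 0x3eae3751; little→ 51 37 ae 3e

0x51 0x37 0xae 0x3e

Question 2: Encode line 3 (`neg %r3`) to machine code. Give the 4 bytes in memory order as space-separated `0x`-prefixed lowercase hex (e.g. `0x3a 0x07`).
0x00 0x00 0xc0 0x84

3. neg fields op=0x42:7|rd=3:3|pad=0:22 → word 84c00000h → 00 00 c0 84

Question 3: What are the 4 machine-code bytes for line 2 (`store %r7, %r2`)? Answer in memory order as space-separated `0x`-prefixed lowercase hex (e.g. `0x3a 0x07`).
0x00 0x00 0xd0 0xc3

line 2 (store): pack op=0x61:7|rd=7:3|rs=2:3|pad=0:19 = 0xc3d00000; little→ 00 00 d0 c3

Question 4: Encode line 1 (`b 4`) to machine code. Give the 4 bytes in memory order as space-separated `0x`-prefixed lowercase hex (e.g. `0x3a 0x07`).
line 1 (b): pack op=0x28:7|imm=4:25 = 0x50000004; little→ 04 00 00 50

0x04 0x00 0x00 0x50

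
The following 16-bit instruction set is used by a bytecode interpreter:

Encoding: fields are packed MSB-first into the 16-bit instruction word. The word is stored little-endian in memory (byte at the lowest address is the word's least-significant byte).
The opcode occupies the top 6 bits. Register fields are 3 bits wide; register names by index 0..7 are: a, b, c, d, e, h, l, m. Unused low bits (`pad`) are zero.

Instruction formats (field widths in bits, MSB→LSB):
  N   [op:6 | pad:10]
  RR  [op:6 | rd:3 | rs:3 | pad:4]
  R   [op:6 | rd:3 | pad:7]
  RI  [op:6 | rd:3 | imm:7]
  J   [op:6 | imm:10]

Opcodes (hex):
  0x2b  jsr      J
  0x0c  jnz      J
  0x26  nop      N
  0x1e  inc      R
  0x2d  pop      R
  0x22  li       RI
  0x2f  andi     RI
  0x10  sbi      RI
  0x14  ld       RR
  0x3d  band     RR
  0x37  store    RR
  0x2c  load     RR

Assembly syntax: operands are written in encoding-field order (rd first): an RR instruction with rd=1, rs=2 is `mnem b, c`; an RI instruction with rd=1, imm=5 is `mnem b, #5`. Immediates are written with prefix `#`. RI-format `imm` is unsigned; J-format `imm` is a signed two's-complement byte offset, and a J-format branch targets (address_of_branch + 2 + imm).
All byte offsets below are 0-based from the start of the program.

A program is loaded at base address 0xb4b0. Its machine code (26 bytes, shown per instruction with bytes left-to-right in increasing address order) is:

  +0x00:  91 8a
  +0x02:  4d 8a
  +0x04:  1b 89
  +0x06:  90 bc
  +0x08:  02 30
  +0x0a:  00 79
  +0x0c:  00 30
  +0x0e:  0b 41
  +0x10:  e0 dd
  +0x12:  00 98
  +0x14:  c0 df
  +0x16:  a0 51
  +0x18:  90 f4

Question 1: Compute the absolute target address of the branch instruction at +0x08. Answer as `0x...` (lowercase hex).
0xb4bc

+0x08: 02 30 ⇒ word 0x3002 (little)
  op=0x3002>>10=0xc ⇒ jnz (J)
  [9:0] imm=2 = #2
  target = base 0xb4b0 + off 0x08 + 2 + imm 2 = 0xb4bc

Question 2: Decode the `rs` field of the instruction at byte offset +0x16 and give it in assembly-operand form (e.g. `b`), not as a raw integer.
c

+0x16: a0 51 ⇒ word 0x51a0 (little)
  top 6b → 0x14 → ld [RR]
  rd: (w>>7)&0x7=0x3 → d
  rs: (w>>4)&0x7=0x2 → c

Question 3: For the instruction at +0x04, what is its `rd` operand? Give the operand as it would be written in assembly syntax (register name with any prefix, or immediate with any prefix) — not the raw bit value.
c

@+04  little-endian(1b 89) = 0x891b
  opcode bits[15:10]=0x22: li/RI
  [9:7] rd=2 = c
  [6:0] imm=27 = #27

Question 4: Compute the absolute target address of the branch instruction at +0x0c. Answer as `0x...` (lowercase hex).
0xb4be

+0x0c: 00 30 ⇒ word 0x3000 (little)
  op=0x3000>>10=0xc ⇒ jnz (J)
  imm@[9:0]=0x0 ⇒ #0
  target = base 0xb4b0 + off 0x0c + 2 + imm 0 = 0xb4be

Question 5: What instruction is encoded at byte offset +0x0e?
sbi c, #11

+0x0e: 0b 41 ⇒ word 0x410b (little)
  top 6b → 0x10 → sbi [RI]
  [9:7] rd=2 = c
  [6:0] imm=11 = #11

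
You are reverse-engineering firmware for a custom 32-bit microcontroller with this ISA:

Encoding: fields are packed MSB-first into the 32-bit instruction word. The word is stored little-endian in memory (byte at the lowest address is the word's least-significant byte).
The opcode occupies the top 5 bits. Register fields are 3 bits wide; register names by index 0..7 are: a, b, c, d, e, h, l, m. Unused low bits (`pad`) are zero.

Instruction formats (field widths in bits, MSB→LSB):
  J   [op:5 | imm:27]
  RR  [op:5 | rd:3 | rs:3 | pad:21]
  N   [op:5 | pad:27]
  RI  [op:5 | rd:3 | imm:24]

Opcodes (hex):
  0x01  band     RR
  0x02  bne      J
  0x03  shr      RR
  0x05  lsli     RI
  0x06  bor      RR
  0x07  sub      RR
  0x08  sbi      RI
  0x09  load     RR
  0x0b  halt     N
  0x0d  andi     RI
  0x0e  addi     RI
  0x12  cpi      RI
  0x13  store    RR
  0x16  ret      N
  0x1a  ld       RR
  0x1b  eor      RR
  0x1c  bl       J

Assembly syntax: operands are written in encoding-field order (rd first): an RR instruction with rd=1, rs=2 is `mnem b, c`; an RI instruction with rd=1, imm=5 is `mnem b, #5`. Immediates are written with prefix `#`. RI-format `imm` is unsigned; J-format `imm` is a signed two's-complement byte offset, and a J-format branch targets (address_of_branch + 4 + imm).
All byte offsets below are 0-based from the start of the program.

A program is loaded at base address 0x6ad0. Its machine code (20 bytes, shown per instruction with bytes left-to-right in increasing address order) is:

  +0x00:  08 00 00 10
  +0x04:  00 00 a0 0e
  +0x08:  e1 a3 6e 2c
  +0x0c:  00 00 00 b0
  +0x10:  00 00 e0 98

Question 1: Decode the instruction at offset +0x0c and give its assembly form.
off 0x0c: read 00 00 00 b0 as little → 0xb0000000
  top 5b → 0x16 → ret [N]

ret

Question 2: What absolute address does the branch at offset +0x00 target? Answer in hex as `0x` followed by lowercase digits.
0x6adc

[00] 08 00 00 10 → 0x10000008
  op=0x10000008>>27=0x2 ⇒ bne (J)
  [26:0] imm=8 = #8
  target = base 0x6ad0 + off 0x00 + 4 + imm 8 = 0x6adc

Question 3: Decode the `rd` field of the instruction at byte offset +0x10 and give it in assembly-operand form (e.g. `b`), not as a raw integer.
off 0x10: read 00 00 e0 98 as little → 0x98e00000
  op=0x98e00000>>27=0x13 ⇒ store (RR)
  [26:24] rd=0 = a
  [23:21] rs=7 = m

a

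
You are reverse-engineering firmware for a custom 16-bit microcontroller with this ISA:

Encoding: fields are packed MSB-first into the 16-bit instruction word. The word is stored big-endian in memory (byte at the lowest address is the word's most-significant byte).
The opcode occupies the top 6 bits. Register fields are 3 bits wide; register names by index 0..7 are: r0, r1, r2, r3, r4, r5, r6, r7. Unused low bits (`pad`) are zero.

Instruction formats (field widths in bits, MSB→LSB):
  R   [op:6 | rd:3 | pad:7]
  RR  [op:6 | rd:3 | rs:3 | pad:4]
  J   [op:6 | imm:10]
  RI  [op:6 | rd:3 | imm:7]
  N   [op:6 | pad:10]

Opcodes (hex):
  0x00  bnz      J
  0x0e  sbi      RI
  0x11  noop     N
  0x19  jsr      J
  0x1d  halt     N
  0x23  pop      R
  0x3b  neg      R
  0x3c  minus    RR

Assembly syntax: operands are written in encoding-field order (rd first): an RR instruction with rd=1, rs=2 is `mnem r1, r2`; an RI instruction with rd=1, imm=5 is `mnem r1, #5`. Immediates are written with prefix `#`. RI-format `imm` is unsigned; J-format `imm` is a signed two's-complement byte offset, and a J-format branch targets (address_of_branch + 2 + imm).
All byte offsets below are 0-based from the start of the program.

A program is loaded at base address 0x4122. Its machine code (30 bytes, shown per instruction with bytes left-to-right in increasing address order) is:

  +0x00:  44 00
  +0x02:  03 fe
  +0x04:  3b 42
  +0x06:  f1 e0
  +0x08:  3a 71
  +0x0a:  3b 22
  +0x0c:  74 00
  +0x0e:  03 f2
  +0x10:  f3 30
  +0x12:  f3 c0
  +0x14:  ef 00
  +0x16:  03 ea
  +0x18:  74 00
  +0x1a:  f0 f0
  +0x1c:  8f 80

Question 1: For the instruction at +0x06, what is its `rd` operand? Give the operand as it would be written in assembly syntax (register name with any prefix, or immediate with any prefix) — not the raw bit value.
r3

off 0x06: read f1 e0 as big → 0xf1e0
  top 6b → 0x3c → minus [RR]
  [9:7] rd=3 = r3
  [6:4] rs=6 = r6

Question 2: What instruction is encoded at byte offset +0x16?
bnz #-22

@+16  big-endian(03 ea) = 0x03ea
  op=0x03ea>>10=0x0 ⇒ bnz (J)
  imm@[9:0]=0x3ea (s10→-22) ⇒ #-22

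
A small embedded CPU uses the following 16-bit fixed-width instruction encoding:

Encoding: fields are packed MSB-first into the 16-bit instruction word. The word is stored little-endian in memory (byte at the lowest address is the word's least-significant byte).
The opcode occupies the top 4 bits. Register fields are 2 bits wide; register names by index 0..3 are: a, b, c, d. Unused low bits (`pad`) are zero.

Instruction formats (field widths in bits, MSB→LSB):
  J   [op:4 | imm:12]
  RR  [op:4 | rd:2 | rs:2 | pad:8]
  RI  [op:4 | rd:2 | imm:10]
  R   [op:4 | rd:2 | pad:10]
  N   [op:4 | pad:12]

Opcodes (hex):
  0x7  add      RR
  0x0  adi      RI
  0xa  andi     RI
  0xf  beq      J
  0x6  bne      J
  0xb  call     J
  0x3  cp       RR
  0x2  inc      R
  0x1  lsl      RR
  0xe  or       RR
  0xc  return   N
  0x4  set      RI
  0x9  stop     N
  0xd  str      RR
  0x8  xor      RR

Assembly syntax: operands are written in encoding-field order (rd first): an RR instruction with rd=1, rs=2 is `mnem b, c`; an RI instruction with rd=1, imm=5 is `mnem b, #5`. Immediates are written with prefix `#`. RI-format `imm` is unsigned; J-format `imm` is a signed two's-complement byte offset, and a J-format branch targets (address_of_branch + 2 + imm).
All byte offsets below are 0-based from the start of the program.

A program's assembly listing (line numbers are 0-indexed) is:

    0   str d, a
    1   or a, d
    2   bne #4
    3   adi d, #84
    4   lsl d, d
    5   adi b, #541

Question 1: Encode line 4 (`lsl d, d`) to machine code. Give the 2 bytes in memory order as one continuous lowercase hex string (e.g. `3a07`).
001f

4. lsl fields op=0x1:4|rd=3:2|rs=3:2|pad=0:8 → word 1f00h → 00 1f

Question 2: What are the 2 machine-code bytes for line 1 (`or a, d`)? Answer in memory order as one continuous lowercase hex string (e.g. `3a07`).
line 1 (or): pack op=0xe:4|rd=0:2|rs=3:2|pad=0:8 = 0xe300; little→ 00 e3

00e3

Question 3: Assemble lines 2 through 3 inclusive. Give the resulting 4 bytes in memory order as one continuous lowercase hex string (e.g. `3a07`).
2. bne fields op=0x6:4|imm=4:12 → word 6004h → 04 60
3. adi fields op=0x0:4|rd=3:2|imm=84:10 → word 0c54h → 54 0c

0460540c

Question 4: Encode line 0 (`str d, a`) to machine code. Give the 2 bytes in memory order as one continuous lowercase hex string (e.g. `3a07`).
L0: str op=0xd:4|rd=3:2|rs=0:2|pad=0:8 ⇒ 0xdc00 ⇒ little 00 dc

00dc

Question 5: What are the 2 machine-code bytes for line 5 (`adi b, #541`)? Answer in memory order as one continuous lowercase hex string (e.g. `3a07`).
L5: adi op=0x0:4|rd=1:2|imm=541:10 ⇒ 0x061d ⇒ little 1d 06

1d06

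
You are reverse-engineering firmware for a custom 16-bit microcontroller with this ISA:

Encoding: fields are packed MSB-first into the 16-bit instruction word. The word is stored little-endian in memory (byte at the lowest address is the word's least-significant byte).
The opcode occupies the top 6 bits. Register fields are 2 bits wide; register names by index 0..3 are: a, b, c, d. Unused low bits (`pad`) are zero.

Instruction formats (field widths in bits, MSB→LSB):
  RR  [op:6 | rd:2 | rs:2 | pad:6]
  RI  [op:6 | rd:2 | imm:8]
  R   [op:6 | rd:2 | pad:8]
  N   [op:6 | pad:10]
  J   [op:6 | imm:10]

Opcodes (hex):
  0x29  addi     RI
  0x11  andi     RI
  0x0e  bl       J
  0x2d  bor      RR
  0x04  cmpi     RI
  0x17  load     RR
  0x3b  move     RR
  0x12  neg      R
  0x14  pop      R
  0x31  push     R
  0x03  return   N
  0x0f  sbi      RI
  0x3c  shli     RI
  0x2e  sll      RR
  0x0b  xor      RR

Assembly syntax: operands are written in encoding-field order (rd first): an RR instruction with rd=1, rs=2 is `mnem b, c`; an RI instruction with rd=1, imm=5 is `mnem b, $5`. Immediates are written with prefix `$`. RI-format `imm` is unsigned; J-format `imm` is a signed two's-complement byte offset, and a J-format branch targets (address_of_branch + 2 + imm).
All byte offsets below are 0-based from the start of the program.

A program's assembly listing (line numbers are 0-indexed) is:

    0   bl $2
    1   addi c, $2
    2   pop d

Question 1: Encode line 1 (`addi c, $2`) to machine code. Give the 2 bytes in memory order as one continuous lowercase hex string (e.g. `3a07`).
02a6

1. addi fields op=0x29:6|rd=2:2|imm=2:8 → word a602h → 02 a6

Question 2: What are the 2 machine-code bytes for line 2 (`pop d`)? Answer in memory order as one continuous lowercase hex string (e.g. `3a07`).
0053

L2: pop op=0x14:6|rd=3:2|pad=0:8 ⇒ 0x5300 ⇒ little 00 53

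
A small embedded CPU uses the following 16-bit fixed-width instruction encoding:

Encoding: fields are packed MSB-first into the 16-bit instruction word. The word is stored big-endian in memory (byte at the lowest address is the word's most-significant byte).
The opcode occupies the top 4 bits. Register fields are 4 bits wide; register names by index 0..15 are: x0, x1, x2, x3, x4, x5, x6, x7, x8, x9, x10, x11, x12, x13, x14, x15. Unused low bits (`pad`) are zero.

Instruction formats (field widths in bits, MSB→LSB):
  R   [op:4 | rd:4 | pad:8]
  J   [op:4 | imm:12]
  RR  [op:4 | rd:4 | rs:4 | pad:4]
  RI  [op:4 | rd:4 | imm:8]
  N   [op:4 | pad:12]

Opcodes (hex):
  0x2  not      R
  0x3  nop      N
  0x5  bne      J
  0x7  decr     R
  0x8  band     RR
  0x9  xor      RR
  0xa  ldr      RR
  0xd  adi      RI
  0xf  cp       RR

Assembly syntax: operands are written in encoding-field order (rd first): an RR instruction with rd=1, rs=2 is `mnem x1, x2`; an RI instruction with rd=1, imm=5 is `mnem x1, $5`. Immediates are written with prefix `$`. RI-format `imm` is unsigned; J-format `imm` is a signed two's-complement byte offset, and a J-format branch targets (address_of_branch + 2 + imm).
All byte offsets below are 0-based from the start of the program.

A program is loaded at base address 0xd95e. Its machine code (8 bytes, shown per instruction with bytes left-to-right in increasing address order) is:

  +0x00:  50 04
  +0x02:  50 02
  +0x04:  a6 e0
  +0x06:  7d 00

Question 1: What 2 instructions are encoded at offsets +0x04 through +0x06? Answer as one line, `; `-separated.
[04] a6 e0 → 0xa6e0
  top 4b → 0xa → ldr [RR]
  [11:8] rd=6 = x6
  [7:4] rs=14 = x14
[06] 7d 00 → 0x7d00
  top 4b → 0x7 → decr [R]
  [11:8] rd=13 = x13

ldr x6, x14; decr x13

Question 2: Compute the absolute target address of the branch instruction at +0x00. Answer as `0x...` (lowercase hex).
0xd964

+0x00: 50 04 ⇒ word 0x5004 (big)
  top 4b → 0x5 → bne [J]
  imm: (w>>0)&0xfff=0x4 → $4
  target = base 0xd95e + off 0x00 + 2 + imm 4 = 0xd964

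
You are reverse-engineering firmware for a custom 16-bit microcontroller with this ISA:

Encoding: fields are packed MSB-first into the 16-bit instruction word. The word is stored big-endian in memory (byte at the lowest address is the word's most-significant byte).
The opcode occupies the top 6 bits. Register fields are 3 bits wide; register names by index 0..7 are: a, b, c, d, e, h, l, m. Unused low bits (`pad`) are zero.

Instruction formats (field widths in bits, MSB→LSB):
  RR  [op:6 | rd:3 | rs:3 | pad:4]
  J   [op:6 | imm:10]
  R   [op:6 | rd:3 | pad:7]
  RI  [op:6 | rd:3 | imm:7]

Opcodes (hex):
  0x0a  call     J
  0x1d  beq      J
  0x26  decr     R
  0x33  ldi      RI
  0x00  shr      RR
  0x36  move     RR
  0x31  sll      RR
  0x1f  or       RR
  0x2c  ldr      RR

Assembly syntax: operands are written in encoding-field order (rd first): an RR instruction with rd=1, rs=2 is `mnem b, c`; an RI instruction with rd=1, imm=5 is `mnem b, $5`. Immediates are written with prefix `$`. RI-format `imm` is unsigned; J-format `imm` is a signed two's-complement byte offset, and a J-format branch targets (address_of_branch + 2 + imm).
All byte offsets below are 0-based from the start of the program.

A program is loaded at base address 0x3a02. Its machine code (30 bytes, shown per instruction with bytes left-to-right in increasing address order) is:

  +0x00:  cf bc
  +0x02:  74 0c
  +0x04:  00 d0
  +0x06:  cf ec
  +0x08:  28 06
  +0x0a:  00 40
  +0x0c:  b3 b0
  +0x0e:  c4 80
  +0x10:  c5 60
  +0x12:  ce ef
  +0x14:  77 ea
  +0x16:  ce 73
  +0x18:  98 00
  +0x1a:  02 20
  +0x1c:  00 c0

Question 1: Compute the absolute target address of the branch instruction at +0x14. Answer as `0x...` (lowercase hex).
0x3a02

@+14  big-endian(77 ea) = 0x77ea
  opcode bits[15:10]=0x1d: beq/J
  imm: (w>>0)&0x3ff=0x3ea (s10→-22) → $-22
  target = base 0x3a02 + off 0x14 + 2 + imm -22 = 0x3a02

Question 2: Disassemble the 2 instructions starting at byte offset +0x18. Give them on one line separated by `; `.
decr a; shr e, c

off 0x18: read 98 00 as big → 0x9800
  top 6b → 0x26 → decr [R]
  rd: (w>>7)&0x7=0x0 → a
off 0x1a: read 02 20 as big → 0x0220
  top 6b → 0x0 → shr [RR]
  rd: (w>>7)&0x7=0x4 → e
  rs: (w>>4)&0x7=0x2 → c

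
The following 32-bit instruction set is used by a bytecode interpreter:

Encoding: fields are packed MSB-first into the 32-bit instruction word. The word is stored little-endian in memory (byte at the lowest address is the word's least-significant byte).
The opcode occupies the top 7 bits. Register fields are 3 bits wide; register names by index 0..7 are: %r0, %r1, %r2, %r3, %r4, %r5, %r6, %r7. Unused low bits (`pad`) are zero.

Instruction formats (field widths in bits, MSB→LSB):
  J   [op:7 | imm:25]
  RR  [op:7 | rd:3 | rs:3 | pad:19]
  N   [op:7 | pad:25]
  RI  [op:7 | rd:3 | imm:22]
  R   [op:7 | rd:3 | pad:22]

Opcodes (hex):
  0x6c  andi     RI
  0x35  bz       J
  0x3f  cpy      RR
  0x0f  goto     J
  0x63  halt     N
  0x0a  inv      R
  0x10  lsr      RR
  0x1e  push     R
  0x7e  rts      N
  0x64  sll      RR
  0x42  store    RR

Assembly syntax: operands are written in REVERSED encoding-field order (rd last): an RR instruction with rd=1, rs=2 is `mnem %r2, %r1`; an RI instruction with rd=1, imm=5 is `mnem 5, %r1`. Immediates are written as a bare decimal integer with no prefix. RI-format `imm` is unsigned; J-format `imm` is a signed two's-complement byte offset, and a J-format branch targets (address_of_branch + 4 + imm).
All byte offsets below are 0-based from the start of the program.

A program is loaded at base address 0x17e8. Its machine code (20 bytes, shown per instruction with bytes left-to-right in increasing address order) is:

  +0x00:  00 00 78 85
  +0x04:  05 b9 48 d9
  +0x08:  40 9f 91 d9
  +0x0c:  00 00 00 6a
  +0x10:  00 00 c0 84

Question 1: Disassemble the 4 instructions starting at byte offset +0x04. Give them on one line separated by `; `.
andi 571653, %r5; andi 1154880, %r6; bz 0; store %r0, %r3

@+04  little-endian(05 b9 48 d9) = 0xd948b905
  op=0xd948b905>>25=0x6c ⇒ andi (RI)
  rd@[24:22]=0x5 ⇒ %r5
  imm@[21:0]=0x8b905 ⇒ 571653
@+08  little-endian(40 9f 91 d9) = 0xd9919f40
  op=0xd9919f40>>25=0x6c ⇒ andi (RI)
  rd@[24:22]=0x6 ⇒ %r6
  imm@[21:0]=0x119f40 ⇒ 1154880
@+0c  little-endian(00 00 00 6a) = 0x6a000000
  op=0x6a000000>>25=0x35 ⇒ bz (J)
  imm@[24:0]=0x0 ⇒ 0
@+10  little-endian(00 00 c0 84) = 0x84c00000
  op=0x84c00000>>25=0x42 ⇒ store (RR)
  rd@[24:22]=0x3 ⇒ %r3
  rs@[21:19]=0x0 ⇒ %r0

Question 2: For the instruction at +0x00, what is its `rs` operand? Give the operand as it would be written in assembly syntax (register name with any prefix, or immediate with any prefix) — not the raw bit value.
+0x00: 00 00 78 85 ⇒ word 0x85780000 (little)
  op=0x85780000>>25=0x42 ⇒ store (RR)
  rd: (w>>22)&0x7=0x5 → %r5
  rs: (w>>19)&0x7=0x7 → %r7

%r7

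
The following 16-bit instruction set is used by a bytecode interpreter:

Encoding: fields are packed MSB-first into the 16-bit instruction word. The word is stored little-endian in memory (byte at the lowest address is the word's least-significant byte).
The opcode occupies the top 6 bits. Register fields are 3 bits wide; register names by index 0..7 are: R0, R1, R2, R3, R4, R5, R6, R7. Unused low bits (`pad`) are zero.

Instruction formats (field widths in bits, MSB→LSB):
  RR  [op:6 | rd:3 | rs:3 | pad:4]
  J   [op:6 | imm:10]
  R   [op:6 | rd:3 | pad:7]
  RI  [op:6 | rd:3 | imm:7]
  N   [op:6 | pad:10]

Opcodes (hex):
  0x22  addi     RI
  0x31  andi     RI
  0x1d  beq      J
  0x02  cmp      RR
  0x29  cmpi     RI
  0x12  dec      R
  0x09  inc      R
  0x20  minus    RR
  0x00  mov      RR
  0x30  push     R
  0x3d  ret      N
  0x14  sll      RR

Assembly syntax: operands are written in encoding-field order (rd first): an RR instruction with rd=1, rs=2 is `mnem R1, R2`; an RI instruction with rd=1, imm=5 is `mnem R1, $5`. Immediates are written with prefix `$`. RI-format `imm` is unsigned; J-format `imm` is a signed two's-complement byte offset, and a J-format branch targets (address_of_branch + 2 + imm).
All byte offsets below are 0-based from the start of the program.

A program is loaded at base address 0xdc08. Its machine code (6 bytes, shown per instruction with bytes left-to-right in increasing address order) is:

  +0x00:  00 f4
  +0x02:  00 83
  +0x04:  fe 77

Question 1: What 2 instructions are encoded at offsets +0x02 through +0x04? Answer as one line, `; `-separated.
[02] 00 83 → 0x8300
  opcode bits[15:10]=0x20: minus/RR
  [9:7] rd=6 = R6
  [6:4] rs=0 = R0
[04] fe 77 → 0x77fe
  opcode bits[15:10]=0x1d: beq/J
  [9:0] imm=1022 (s10→-2) = $-2

minus R6, R0; beq $-2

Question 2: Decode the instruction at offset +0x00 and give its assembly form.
[00] 00 f4 → 0xf400
  top 6b → 0x3d → ret [N]

ret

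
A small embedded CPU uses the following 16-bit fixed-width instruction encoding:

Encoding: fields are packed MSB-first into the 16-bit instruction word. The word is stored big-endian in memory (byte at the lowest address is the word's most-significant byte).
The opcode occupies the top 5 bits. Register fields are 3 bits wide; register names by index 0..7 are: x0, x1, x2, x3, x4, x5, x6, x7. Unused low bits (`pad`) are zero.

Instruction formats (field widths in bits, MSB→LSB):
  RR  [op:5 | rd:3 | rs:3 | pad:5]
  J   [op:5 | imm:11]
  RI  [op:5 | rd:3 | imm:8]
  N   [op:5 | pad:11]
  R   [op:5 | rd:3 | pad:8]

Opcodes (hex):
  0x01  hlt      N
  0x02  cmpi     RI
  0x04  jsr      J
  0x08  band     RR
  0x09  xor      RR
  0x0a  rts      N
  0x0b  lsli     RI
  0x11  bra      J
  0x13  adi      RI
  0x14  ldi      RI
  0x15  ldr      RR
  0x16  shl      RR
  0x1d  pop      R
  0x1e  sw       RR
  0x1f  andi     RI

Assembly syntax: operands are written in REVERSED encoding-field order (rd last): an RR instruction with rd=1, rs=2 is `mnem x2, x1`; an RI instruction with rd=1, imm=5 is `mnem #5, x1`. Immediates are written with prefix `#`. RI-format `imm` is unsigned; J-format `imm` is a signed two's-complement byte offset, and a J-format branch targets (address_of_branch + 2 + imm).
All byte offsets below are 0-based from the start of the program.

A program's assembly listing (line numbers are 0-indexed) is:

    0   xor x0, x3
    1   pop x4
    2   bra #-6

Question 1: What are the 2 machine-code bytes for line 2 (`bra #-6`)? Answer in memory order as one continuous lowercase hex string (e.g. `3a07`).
8ffa

line 2 (bra): pack op=0x11:5|imm=-6:11 = 0x8ffa; big→ 8f fa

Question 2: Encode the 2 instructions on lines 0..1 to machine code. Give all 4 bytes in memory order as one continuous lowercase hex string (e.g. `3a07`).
4b00ec00

L0: xor op=0x9:5|rd=3:3|rs=0:3|pad=0:5 ⇒ 0x4b00 ⇒ big 4b 00
L1: pop op=0x1d:5|rd=4:3|pad=0:8 ⇒ 0xec00 ⇒ big ec 00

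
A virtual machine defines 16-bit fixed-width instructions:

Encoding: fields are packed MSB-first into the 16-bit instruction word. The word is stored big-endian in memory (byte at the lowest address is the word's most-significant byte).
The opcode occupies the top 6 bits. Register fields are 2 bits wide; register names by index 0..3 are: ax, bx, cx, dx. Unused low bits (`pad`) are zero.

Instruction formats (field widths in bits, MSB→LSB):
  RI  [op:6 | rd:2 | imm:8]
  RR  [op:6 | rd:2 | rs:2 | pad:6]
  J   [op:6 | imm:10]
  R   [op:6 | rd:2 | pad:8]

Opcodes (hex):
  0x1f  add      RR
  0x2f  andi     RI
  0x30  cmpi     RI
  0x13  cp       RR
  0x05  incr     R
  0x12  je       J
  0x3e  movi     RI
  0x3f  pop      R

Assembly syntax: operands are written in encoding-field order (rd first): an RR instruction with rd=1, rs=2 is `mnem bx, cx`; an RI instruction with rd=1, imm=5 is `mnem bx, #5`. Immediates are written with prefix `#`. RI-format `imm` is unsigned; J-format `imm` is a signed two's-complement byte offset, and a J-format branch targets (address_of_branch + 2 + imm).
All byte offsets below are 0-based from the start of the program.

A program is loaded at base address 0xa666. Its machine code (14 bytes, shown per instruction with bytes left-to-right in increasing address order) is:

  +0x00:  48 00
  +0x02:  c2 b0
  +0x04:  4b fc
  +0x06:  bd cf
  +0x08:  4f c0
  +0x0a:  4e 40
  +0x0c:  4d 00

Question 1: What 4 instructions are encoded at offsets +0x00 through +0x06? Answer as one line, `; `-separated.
off 0x00: read 48 00 as big → 0x4800
  op=0x4800>>10=0x12 ⇒ je (J)
  imm: (w>>0)&0x3ff=0x0 → #0
off 0x02: read c2 b0 as big → 0xc2b0
  op=0xc2b0>>10=0x30 ⇒ cmpi (RI)
  rd: (w>>8)&0x3=0x2 → cx
  imm: (w>>0)&0xff=0xb0 → #176
off 0x04: read 4b fc as big → 0x4bfc
  op=0x4bfc>>10=0x12 ⇒ je (J)
  imm: (w>>0)&0x3ff=0x3fc (s10→-4) → #-4
off 0x06: read bd cf as big → 0xbdcf
  op=0xbdcf>>10=0x2f ⇒ andi (RI)
  rd: (w>>8)&0x3=0x1 → bx
  imm: (w>>0)&0xff=0xcf → #207

je #0; cmpi cx, #176; je #-4; andi bx, #207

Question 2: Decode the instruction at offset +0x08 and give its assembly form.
cp dx, dx

+0x08: 4f c0 ⇒ word 0x4fc0 (big)
  op=0x4fc0>>10=0x13 ⇒ cp (RR)
  [9:8] rd=3 = dx
  [7:6] rs=3 = dx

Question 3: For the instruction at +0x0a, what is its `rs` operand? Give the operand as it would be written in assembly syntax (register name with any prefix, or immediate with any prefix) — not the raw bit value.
bx

off 0x0a: read 4e 40 as big → 0x4e40
  opcode bits[15:10]=0x13: cp/RR
  rd@[9:8]=0x2 ⇒ cx
  rs@[7:6]=0x1 ⇒ bx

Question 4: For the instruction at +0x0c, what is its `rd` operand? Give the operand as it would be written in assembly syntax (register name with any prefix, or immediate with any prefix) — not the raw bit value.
bx

+0x0c: 4d 00 ⇒ word 0x4d00 (big)
  top 6b → 0x13 → cp [RR]
  [9:8] rd=1 = bx
  [7:6] rs=0 = ax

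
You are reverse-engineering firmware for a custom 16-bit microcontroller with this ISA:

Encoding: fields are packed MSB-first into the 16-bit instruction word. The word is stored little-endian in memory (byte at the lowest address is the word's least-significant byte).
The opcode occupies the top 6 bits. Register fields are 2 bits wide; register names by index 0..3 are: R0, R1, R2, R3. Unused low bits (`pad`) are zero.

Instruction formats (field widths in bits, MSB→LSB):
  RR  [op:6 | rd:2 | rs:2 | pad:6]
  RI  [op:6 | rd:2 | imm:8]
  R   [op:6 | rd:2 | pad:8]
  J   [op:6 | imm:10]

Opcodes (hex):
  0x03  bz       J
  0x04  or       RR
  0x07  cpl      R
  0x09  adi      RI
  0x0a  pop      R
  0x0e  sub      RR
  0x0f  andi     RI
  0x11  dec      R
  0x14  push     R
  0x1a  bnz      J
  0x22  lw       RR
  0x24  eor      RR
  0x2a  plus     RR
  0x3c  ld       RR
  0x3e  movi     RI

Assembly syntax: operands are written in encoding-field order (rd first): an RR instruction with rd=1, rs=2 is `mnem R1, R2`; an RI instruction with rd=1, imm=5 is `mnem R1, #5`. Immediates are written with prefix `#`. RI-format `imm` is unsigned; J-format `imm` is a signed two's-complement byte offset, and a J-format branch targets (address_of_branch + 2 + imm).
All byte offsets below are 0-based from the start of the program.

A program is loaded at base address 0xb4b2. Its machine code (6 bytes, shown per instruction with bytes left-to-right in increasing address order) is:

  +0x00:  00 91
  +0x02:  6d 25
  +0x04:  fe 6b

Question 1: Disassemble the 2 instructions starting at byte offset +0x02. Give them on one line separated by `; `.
adi R1, #109; bnz #-2

@+02  little-endian(6d 25) = 0x256d
  top 6b → 0x9 → adi [RI]
  rd: (w>>8)&0x3=0x1 → R1
  imm: (w>>0)&0xff=0x6d → #109
@+04  little-endian(fe 6b) = 0x6bfe
  top 6b → 0x1a → bnz [J]
  imm: (w>>0)&0x3ff=0x3fe (s10→-2) → #-2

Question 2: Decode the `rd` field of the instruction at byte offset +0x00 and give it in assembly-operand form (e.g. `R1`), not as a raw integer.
R1

+0x00: 00 91 ⇒ word 0x9100 (little)
  top 6b → 0x24 → eor [RR]
  rd: (w>>8)&0x3=0x1 → R1
  rs: (w>>6)&0x3=0x0 → R0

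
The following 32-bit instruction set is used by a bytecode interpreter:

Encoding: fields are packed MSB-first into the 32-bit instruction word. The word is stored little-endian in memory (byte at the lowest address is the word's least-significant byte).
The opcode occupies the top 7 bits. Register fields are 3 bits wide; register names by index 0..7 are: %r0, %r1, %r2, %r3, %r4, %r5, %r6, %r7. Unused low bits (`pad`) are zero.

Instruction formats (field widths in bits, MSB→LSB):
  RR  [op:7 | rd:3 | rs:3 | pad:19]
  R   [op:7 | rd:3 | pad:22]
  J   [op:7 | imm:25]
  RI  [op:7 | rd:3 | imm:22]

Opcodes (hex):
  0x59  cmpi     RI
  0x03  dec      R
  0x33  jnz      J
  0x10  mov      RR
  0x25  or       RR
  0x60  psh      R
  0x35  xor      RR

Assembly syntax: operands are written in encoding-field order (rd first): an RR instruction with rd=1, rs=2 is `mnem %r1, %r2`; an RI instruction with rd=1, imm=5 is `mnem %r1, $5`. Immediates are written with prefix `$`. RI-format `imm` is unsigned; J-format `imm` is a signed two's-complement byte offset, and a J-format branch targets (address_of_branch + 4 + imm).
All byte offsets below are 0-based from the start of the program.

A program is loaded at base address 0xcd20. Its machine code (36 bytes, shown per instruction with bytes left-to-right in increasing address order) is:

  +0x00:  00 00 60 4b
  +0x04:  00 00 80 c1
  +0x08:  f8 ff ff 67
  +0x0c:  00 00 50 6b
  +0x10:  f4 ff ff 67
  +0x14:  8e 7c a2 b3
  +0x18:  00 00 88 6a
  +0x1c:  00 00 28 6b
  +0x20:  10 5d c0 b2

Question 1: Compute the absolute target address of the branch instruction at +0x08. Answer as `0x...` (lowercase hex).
[08] f8 ff ff 67 → 0x67fffff8
  top 7b → 0x33 → jnz [J]
  imm@[24:0]=0x1fffff8 (s25→-8) ⇒ $-8
  target = base 0xcd20 + off 0x08 + 4 + imm -8 = 0xcd24

0xcd24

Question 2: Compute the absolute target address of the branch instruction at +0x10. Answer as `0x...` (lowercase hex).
0xcd28

@+10  little-endian(f4 ff ff 67) = 0x67fffff4
  opcode bits[31:25]=0x33: jnz/J
  [24:0] imm=33554420 (s25→-12) = $-12
  target = base 0xcd20 + off 0x10 + 4 + imm -12 = 0xcd28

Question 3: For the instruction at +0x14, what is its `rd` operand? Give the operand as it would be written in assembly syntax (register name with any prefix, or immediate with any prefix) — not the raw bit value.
[14] 8e 7c a2 b3 → 0xb3a27c8e
  op=0xb3a27c8e>>25=0x59 ⇒ cmpi (RI)
  rd@[24:22]=0x6 ⇒ %r6
  imm@[21:0]=0x227c8e ⇒ $2260110

%r6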